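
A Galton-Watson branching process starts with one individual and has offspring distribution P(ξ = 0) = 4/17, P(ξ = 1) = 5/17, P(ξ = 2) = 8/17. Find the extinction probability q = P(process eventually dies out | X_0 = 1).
q = 1/2

The pgf is f(s) = 4/17 + 5/17·s + 8/17·s². The extinction probability q is the smallest fixed point of f in [0, 1]. Setting s = f(s):
  8/17·s² + (5/17 − 1)·s + 4/17 = 0
  8/17·s² − (4/17 + 8/17)·s + 4/17 = 0
which factors as (s − 1)·(8/17·s − 4/17) = 0, giving roots s = 1 and s = (4/17)/(8/17) = 1/2.
Mean offspring μ = 5/17 + 2·8/17 = 21/17 > 1 (supercritical), so q < 1. The extinction probability is the smaller root: q = (4/17)/(8/17) = 1/2.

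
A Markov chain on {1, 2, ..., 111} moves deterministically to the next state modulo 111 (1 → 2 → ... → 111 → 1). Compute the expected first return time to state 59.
E[T_59 | X_0 = 59] = 111

The chain cycles deterministically, so starting at state 59 it returns in exactly 111 steps. Equivalently, the stationary distribution is uniform π_j = 1/111 for every state j, so by Kac's formula E[T_59] = 1/π_59 = 111.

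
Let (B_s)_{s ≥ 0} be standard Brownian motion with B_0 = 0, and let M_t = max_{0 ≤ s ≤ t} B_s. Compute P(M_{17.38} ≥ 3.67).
P(M_{17.38} ≥ 3.67) = 2·P(B_{17.38} ≥ 3.67) = 2(1 − Φ(3.67/√17.38)) ≈ 0.3787

By the reflection principle for Brownian motion, P(M_t ≥ a) = 2 · P(B_t ≥ a) for a ≥ 0. Since B_t ~ N(0, t), P(B_t ≥ 3.67) = 1 − Φ(3.67/√t) = 1 − Φ(3.67/√17.38) = 1 − Φ(0.8803). So
  P(M_{17.38} ≥ 3.67) = 2(1 − Φ(0.8803)) ≈ 0.3787.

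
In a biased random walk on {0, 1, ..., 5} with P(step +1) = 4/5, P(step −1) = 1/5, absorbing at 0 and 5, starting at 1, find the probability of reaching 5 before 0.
P(hit 5 before 0) = (1 − (1/4)^1) / (1 − (1/4)^5) = 256/341

Let u_k denote P(reach 5 before 0 | start at k). Boundary: u_0 = 0, u_5 = 1. Recurrence: u_k = 4/5·u_{k+1} + 1/5·u_{k-1} for 1 ≤ k ≤ 4. Try u_k = A + B·r^k with r = q/p = (1/5)/(4/5) = 1/4. Substitution satisfies the recurrence; boundary conditions give:
  u_k = (1 − r^k) / (1 − r^N) = (1 − (1/4)^1) / (1 − (1/4)^5) = 256/341.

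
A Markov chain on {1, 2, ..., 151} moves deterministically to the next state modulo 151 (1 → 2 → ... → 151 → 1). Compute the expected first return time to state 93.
E[T_93 | X_0 = 93] = 151

The chain cycles deterministically, so starting at state 93 it returns in exactly 151 steps. Equivalently, the stationary distribution is uniform π_j = 1/151 for every state j, so by Kac's formula E[T_93] = 1/π_93 = 151.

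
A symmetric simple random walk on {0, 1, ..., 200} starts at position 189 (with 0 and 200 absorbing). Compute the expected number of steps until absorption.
E[τ | X_0 = 189] = 2079

Let v_k = E[τ | X_0 = k]. Boundary: v_0 = v_200 = 0. Recurrence: v_k = 1 + (v_{k-1} + v_{k+1})/2 for 1 ≤ k ≤ 199. The particular solution to v_k − (v_{k-1} + v_{k+1})/2 = 1 is v_k = −k^2. Adding homogeneous solution A + B k and matching boundaries gives v_k = k (200 − k). Substituting k = 189: v_189 = 189 · 11 = 2079.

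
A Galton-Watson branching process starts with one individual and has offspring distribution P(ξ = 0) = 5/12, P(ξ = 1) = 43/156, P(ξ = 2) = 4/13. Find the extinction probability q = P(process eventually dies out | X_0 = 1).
q = 1

Mean offspring μ = 0·5/12 + 1·43/156 + 2·4/13 = 139/156 ≤ 1. For μ ≤ 1 with offspring not concentrated at 1, the Galton-Watson process goes extinct almost surely, so q = 1.
(Algebraic check: The pgf is f(s) = 5/12 + 43/156·s + 4/13·s². The extinction probability q is the smallest fixed point of f in [0, 1]. Setting s = f(s):
  4/13·s² + (43/156 − 1)·s + 5/12 = 0
  4/13·s² − (5/12 + 4/13)·s + 5/12 = 0
which factors as (s − 1)·(4/13·s − 5/12) = 0, giving roots s = 1 and s = (5/12)/(4/13) = 65/48. Since 65/48 ≥ 1, the smallest root in [0, 1] is s = 1.)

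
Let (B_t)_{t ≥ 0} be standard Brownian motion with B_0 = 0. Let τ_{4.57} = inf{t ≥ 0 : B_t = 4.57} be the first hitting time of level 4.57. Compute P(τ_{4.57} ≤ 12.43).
P(τ_{4.57} ≤ 12.43) = 2(1 − Φ(4.57/√12.43)) = 2(1 − Φ(1.2962)) ≈ 0.1949

By the reflection principle for standard BM, P(τ_b ≤ t) = 2 · P(B_t ≥ b). Since B_t ~ N(0, t), P(B_t ≥ 4.57) = 1 − Φ(4.57/√t) = 1 − Φ(4.57/√12.43) = 1 − Φ(1.2962) ≈ 0.09745. Doubling: P(τ_{4.57} ≤ 12.43) ≈ 2 · 0.09745 = 0.19490 ≈ 0.1949.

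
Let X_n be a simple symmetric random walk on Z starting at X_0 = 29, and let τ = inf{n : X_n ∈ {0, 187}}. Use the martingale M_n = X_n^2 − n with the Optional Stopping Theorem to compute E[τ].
E[τ] = 4582

M_n = X_n^2 − n is a martingale (since E[X_{n+1}^2 | F_n] = X_n^2 + 1). By OST (τ has finite mean in a bounded region), E[M_τ] = E[M_0] = X_0^2 − 0 = 29^2 = 841. Also E[M_τ] = E[X_τ^2] − E[τ]. The walk exits at 0 or 187, with P(hit 187 first) = 29/187, so E[X_τ^2] = 187^2 · 29/187 + 0 = 5423. Thus E[τ] = E[X_τ^2] − E[M_τ] = 5423 − 841 = 4582 = 29(187 − 29) = 4582.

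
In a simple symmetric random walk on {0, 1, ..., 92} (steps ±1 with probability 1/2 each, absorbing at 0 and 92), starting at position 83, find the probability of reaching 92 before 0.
P(hit 92 before 0) = 83/92

Let u_k = P(hit 92 before 0 | start at k). Then u_0 = 0, u_92 = 1, and u_k = u_{k-1}/2 + u_{k+1}/2 for 1 ≤ k ≤ 91. This harmonic recurrence is solved by u_k = k/92, giving u_83 = 83/92.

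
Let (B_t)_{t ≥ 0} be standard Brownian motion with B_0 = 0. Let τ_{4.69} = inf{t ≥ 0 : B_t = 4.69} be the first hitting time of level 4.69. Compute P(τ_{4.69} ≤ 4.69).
P(τ_{4.69} ≤ 4.69) = 2(1 − Φ(4.69/√4.69)) = 2(1 − Φ(2.1656)) ≈ 0.0303

By the reflection principle for standard BM, P(τ_b ≤ t) = 2 · P(B_t ≥ b). Since B_t ~ N(0, t), P(B_t ≥ 4.69) = 1 − Φ(4.69/√t) = 1 − Φ(4.69/√4.69) = 1 − Φ(2.1656) ≈ 0.01517. Doubling: P(τ_{4.69} ≤ 4.69) ≈ 2 · 0.01517 = 0.03034 ≈ 0.0303.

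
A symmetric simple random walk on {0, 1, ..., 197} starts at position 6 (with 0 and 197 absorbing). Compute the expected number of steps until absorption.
E[τ | X_0 = 6] = 1146

Let v_k = E[τ | X_0 = k]. Boundary: v_0 = v_197 = 0. Recurrence: v_k = 1 + (v_{k-1} + v_{k+1})/2 for 1 ≤ k ≤ 196. The particular solution to v_k − (v_{k-1} + v_{k+1})/2 = 1 is v_k = −k^2. Adding homogeneous solution A + B k and matching boundaries gives v_k = k (197 − k). Substituting k = 6: v_6 = 6 · 191 = 1146.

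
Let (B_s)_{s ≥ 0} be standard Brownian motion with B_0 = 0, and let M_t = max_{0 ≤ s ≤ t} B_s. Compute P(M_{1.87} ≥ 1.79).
P(M_{1.87} ≥ 1.79) = 2·P(B_{1.87} ≥ 1.79) = 2(1 − Φ(1.79/√1.87)) ≈ 0.1905

By the reflection principle for Brownian motion, P(M_t ≥ a) = 2 · P(B_t ≥ a) for a ≥ 0. Since B_t ~ N(0, t), P(B_t ≥ 1.79) = 1 − Φ(1.79/√t) = 1 − Φ(1.79/√1.87) = 1 − Φ(1.3090). So
  P(M_{1.87} ≥ 1.79) = 2(1 − Φ(1.3090)) ≈ 0.1905.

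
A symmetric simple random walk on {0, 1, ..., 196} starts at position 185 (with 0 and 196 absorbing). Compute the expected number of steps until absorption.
E[τ | X_0 = 185] = 2035

Let v_k = E[τ | X_0 = k]. Boundary: v_0 = v_196 = 0. Recurrence: v_k = 1 + (v_{k-1} + v_{k+1})/2 for 1 ≤ k ≤ 195. The particular solution to v_k − (v_{k-1} + v_{k+1})/2 = 1 is v_k = −k^2. Adding homogeneous solution A + B k and matching boundaries gives v_k = k (196 − k). Substituting k = 185: v_185 = 185 · 11 = 2035.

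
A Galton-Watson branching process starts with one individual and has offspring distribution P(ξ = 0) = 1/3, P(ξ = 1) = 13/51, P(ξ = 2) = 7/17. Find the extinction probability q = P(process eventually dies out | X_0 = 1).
q = 17/21

The pgf is f(s) = 1/3 + 13/51·s + 7/17·s². The extinction probability q is the smallest fixed point of f in [0, 1]. Setting s = f(s):
  7/17·s² + (13/51 − 1)·s + 1/3 = 0
  7/17·s² − (1/3 + 7/17)·s + 1/3 = 0
which factors as (s − 1)·(7/17·s − 1/3) = 0, giving roots s = 1 and s = (1/3)/(7/17) = 17/21.
Mean offspring μ = 13/51 + 2·7/17 = 55/51 > 1 (supercritical), so q < 1. The extinction probability is the smaller root: q = (1/3)/(7/17) = 17/21.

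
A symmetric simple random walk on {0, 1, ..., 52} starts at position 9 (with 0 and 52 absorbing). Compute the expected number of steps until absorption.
E[τ | X_0 = 9] = 387

Let v_k = E[τ | X_0 = k]. Boundary: v_0 = v_52 = 0. Recurrence: v_k = 1 + (v_{k-1} + v_{k+1})/2 for 1 ≤ k ≤ 51. The particular solution to v_k − (v_{k-1} + v_{k+1})/2 = 1 is v_k = −k^2. Adding homogeneous solution A + B k and matching boundaries gives v_k = k (52 − k). Substituting k = 9: v_9 = 9 · 43 = 387.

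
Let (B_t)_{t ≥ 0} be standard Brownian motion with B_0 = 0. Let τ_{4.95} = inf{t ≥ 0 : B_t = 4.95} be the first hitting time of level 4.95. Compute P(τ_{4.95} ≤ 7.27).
P(τ_{4.95} ≤ 7.27) = 2(1 − Φ(4.95/√7.27)) = 2(1 − Φ(1.8359)) ≈ 0.0664

By the reflection principle for standard BM, P(τ_b ≤ t) = 2 · P(B_t ≥ b). Since B_t ~ N(0, t), P(B_t ≥ 4.95) = 1 − Φ(4.95/√t) = 1 − Φ(4.95/√7.27) = 1 − Φ(1.8359) ≈ 0.03319. Doubling: P(τ_{4.95} ≤ 7.27) ≈ 2 · 0.03319 = 0.06638 ≈ 0.0664.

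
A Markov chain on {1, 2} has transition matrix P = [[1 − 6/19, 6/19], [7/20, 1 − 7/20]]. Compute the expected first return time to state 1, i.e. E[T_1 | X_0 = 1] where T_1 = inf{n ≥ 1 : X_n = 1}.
E[T_1 | X_0 = 1] = 1/π_1 = 253/133

For an irreducible recurrent Markov chain with stationary distribution π, E[T_i | X_0 = i] = 1/π_i (Kac's formula). Here π_1 = (7/20)/(6/19 + 7/20) = (7/20)/(253/380) = 133/253, so E[T_1 | X_0 = 1] = 1/π_1 = (6/19 + 7/20)/(7/20) = (253/380)/(7/20) = 253/133.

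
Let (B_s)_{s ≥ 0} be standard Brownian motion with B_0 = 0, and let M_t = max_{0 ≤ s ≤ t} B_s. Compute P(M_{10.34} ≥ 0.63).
P(M_{10.34} ≥ 0.63) = 2·P(B_{10.34} ≥ 0.63) = 2(1 − Φ(0.63/√10.34)) ≈ 0.8447

By the reflection principle for Brownian motion, P(M_t ≥ a) = 2 · P(B_t ≥ a) for a ≥ 0. Since B_t ~ N(0, t), P(B_t ≥ 0.63) = 1 − Φ(0.63/√t) = 1 − Φ(0.63/√10.34) = 1 − Φ(0.1959). So
  P(M_{10.34} ≥ 0.63) = 2(1 − Φ(0.1959)) ≈ 0.8447.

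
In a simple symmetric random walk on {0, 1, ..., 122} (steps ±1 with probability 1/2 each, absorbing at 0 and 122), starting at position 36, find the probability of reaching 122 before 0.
P(hit 122 before 0) = 36/122 = 18/61

Let u_k = P(hit 122 before 0 | start at k). Then u_0 = 0, u_122 = 1, and u_k = u_{k-1}/2 + u_{k+1}/2 for 1 ≤ k ≤ 121. This harmonic recurrence is solved by u_k = k/122, giving u_36 = 36/122 = 18/61.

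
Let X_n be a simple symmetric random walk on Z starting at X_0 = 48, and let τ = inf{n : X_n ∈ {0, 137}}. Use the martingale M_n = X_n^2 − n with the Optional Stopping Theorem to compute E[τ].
E[τ] = 4272

M_n = X_n^2 − n is a martingale (since E[X_{n+1}^2 | F_n] = X_n^2 + 1). By OST (τ has finite mean in a bounded region), E[M_τ] = E[M_0] = X_0^2 − 0 = 48^2 = 2304. Also E[M_τ] = E[X_τ^2] − E[τ]. The walk exits at 0 or 137, with P(hit 137 first) = 48/137, so E[X_τ^2] = 137^2 · 48/137 + 0 = 6576. Thus E[τ] = E[X_τ^2] − E[M_τ] = 6576 − 2304 = 4272 = 48(137 − 48) = 4272.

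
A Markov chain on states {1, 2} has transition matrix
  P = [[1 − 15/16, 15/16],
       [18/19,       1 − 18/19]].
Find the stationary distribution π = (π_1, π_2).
π_1 = 96/191, π_2 = 95/191

Solve πP = π with π_1 + π_2 = 1. From πP = π: π_1 · (1 − 15/16) + π_2 · 18/19 = π_1 ⇒ π_2 · 18/19 = π_1 · 15/16 ⇒ π_2/π_1 = (15/16)/(18/19) = 95/96. Together with π_1 + π_2 = 1:
  π_1 = (18/19)/(15/16 + 18/19) = (18/19)/(573/304) = 96/191,
  π_2 = (15/16)/(15/16 + 18/19) = (15/16)/(573/304) = 95/191.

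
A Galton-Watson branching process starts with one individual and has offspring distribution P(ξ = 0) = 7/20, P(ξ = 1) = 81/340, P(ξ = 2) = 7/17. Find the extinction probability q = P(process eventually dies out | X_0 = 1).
q = 17/20

The pgf is f(s) = 7/20 + 81/340·s + 7/17·s². The extinction probability q is the smallest fixed point of f in [0, 1]. Setting s = f(s):
  7/17·s² + (81/340 − 1)·s + 7/20 = 0
  7/17·s² − (7/20 + 7/17)·s + 7/20 = 0
which factors as (s − 1)·(7/17·s − 7/20) = 0, giving roots s = 1 and s = (7/20)/(7/17) = 17/20.
Mean offspring μ = 81/340 + 2·7/17 = 361/340 > 1 (supercritical), so q < 1. The extinction probability is the smaller root: q = (7/20)/(7/17) = 17/20.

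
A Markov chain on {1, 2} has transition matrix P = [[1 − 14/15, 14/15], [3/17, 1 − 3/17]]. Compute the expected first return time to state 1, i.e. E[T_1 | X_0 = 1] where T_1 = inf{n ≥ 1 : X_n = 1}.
E[T_1 | X_0 = 1] = 1/π_1 = 283/45

For an irreducible recurrent Markov chain with stationary distribution π, E[T_i | X_0 = i] = 1/π_i (Kac's formula). Here π_1 = (3/17)/(14/15 + 3/17) = (3/17)/(283/255) = 45/283, so E[T_1 | X_0 = 1] = 1/π_1 = (14/15 + 3/17)/(3/17) = (283/255)/(3/17) = 283/45.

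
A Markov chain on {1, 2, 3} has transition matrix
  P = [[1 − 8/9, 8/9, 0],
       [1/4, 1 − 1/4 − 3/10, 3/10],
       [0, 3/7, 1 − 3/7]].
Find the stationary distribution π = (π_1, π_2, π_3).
π = (45/317, 160/317, 112/317)

This is a birth-death chain on three states, which satisfies detailed balance: π_1 · P_{12} = π_2 · P_{21} and π_2 · P_{23} = π_3 · P_{32}.
From π_1 · 8/9 = π_2 · 1/4: π_2/π_1 = (8/9)/(1/4) = 32/9.
From π_2 · 3/10 = π_3 · 3/7: π_3/π_2 = (3/10)/(3/7) = 7/10.
Take π_1 proportional to 1; then unnormalized π = (1, 32/9, 112/45). Normalize by dividing by the sum 317/45:
  π = (45/317, 160/317, 112/317).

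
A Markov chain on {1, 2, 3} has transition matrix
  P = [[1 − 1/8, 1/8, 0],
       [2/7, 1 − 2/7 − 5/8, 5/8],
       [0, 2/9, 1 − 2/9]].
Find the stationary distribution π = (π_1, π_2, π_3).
π = (256/683, 112/683, 315/683)

This is a birth-death chain on three states, which satisfies detailed balance: π_1 · P_{12} = π_2 · P_{21} and π_2 · P_{23} = π_3 · P_{32}.
From π_1 · 1/8 = π_2 · 2/7: π_2/π_1 = (1/8)/(2/7) = 7/16.
From π_2 · 5/8 = π_3 · 2/9: π_3/π_2 = (5/8)/(2/9) = 45/16.
Take π_1 proportional to 1; then unnormalized π = (1, 7/16, 315/256). Normalize by dividing by the sum 683/256:
  π = (256/683, 112/683, 315/683).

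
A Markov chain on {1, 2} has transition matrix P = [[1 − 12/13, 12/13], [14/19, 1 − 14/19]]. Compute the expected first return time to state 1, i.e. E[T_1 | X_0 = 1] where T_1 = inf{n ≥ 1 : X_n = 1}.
E[T_1 | X_0 = 1] = 1/π_1 = 205/91

For an irreducible recurrent Markov chain with stationary distribution π, E[T_i | X_0 = i] = 1/π_i (Kac's formula). Here π_1 = (14/19)/(12/13 + 14/19) = (14/19)/(410/247) = 91/205, so E[T_1 | X_0 = 1] = 1/π_1 = (12/13 + 14/19)/(14/19) = (410/247)/(14/19) = 205/91.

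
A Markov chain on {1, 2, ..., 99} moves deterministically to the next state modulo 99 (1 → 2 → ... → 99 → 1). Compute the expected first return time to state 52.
E[T_52 | X_0 = 52] = 99

The chain cycles deterministically, so starting at state 52 it returns in exactly 99 steps. Equivalently, the stationary distribution is uniform π_j = 1/99 for every state j, so by Kac's formula E[T_52] = 1/π_52 = 99.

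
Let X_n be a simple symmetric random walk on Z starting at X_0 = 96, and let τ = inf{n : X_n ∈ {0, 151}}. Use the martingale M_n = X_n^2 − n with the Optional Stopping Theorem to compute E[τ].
E[τ] = 5280

M_n = X_n^2 − n is a martingale (since E[X_{n+1}^2 | F_n] = X_n^2 + 1). By OST (τ has finite mean in a bounded region), E[M_τ] = E[M_0] = X_0^2 − 0 = 96^2 = 9216. Also E[M_τ] = E[X_τ^2] − E[τ]. The walk exits at 0 or 151, with P(hit 151 first) = 96/151, so E[X_τ^2] = 151^2 · 96/151 + 0 = 14496. Thus E[τ] = E[X_τ^2] − E[M_τ] = 14496 − 9216 = 5280 = 96(151 − 96) = 5280.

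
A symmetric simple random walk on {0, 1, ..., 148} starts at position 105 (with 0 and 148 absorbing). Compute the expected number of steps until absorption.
E[τ | X_0 = 105] = 4515

Let v_k = E[τ | X_0 = k]. Boundary: v_0 = v_148 = 0. Recurrence: v_k = 1 + (v_{k-1} + v_{k+1})/2 for 1 ≤ k ≤ 147. The particular solution to v_k − (v_{k-1} + v_{k+1})/2 = 1 is v_k = −k^2. Adding homogeneous solution A + B k and matching boundaries gives v_k = k (148 − k). Substituting k = 105: v_105 = 105 · 43 = 4515.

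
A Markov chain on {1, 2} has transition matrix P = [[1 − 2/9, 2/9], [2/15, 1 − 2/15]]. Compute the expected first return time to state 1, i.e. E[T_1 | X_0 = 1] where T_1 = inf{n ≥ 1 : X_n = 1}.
E[T_1 | X_0 = 1] = 1/π_1 = 8/3

For an irreducible recurrent Markov chain with stationary distribution π, E[T_i | X_0 = i] = 1/π_i (Kac's formula). Here π_1 = (2/15)/(2/9 + 2/15) = (2/15)/(16/45) = 3/8, so E[T_1 | X_0 = 1] = 1/π_1 = (2/9 + 2/15)/(2/15) = (16/45)/(2/15) = 8/3.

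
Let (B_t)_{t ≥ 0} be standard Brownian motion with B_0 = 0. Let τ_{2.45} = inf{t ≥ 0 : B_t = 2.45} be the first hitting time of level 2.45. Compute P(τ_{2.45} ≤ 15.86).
P(τ_{2.45} ≤ 15.86) = 2(1 − Φ(2.45/√15.86)) = 2(1 − Φ(0.6152)) ≈ 0.5384

By the reflection principle for standard BM, P(τ_b ≤ t) = 2 · P(B_t ≥ b). Since B_t ~ N(0, t), P(B_t ≥ 2.45) = 1 − Φ(2.45/√t) = 1 − Φ(2.45/√15.86) = 1 − Φ(0.6152) ≈ 0.26921. Doubling: P(τ_{2.45} ≤ 15.86) ≈ 2 · 0.26921 = 0.53842 ≈ 0.5384.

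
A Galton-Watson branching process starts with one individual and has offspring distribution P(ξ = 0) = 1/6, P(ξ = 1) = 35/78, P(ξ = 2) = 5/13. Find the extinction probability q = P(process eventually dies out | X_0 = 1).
q = 13/30

The pgf is f(s) = 1/6 + 35/78·s + 5/13·s². The extinction probability q is the smallest fixed point of f in [0, 1]. Setting s = f(s):
  5/13·s² + (35/78 − 1)·s + 1/6 = 0
  5/13·s² − (1/6 + 5/13)·s + 1/6 = 0
which factors as (s − 1)·(5/13·s − 1/6) = 0, giving roots s = 1 and s = (1/6)/(5/13) = 13/30.
Mean offspring μ = 35/78 + 2·5/13 = 95/78 > 1 (supercritical), so q < 1. The extinction probability is the smaller root: q = (1/6)/(5/13) = 13/30.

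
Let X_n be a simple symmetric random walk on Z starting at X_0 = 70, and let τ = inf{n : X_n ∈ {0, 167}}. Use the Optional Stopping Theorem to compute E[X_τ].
E[X_τ] = 70

X_n is a martingale and τ is a bounded-mean stopping time (indeed τ is finite a.s. with bounded expectation since the walk is in a bounded region). By the OST, E[X_τ] = E[X_0] = 70. Equivalently: E[X_τ] = 167 · P(hit 167 first) + 0 · P(hit 0 first) = 167 · (70/167) = 70.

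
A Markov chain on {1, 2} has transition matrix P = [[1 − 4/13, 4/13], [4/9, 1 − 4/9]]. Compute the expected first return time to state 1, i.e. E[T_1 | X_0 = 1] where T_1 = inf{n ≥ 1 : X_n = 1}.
E[T_1 | X_0 = 1] = 1/π_1 = 22/13

For an irreducible recurrent Markov chain with stationary distribution π, E[T_i | X_0 = i] = 1/π_i (Kac's formula). Here π_1 = (4/9)/(4/13 + 4/9) = (4/9)/(88/117) = 13/22, so E[T_1 | X_0 = 1] = 1/π_1 = (4/13 + 4/9)/(4/9) = (88/117)/(4/9) = 22/13.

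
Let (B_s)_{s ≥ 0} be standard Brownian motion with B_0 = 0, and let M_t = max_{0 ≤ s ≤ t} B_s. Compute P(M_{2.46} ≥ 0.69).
P(M_{2.46} ≥ 0.69) = 2·P(B_{2.46} ≥ 0.69) = 2(1 − Φ(0.69/√2.46)) ≈ 0.6600

By the reflection principle for Brownian motion, P(M_t ≥ a) = 2 · P(B_t ≥ a) for a ≥ 0. Since B_t ~ N(0, t), P(B_t ≥ 0.69) = 1 − Φ(0.69/√t) = 1 − Φ(0.69/√2.46) = 1 − Φ(0.4399). So
  P(M_{2.46} ≥ 0.69) = 2(1 − Φ(0.4399)) ≈ 0.6600.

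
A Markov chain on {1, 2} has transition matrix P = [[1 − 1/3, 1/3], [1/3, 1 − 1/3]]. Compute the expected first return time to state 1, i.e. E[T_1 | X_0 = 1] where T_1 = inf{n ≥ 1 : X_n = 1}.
E[T_1 | X_0 = 1] = 1/π_1 = 2

For an irreducible recurrent Markov chain with stationary distribution π, E[T_i | X_0 = i] = 1/π_i (Kac's formula). Here π_1 = (1/3)/(1/3 + 1/3) = (1/3)/(2/3) = 1/2, so E[T_1 | X_0 = 1] = 1/π_1 = (1/3 + 1/3)/(1/3) = (2/3)/(1/3) = 2.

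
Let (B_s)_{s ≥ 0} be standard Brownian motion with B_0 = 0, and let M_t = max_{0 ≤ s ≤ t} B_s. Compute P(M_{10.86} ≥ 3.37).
P(M_{10.86} ≥ 3.37) = 2·P(B_{10.86} ≥ 3.37) = 2(1 − Φ(3.37/√10.86)) ≈ 0.3065

By the reflection principle for Brownian motion, P(M_t ≥ a) = 2 · P(B_t ≥ a) for a ≥ 0. Since B_t ~ N(0, t), P(B_t ≥ 3.37) = 1 − Φ(3.37/√t) = 1 − Φ(3.37/√10.86) = 1 − Φ(1.0226). So
  P(M_{10.86} ≥ 3.37) = 2(1 − Φ(1.0226)) ≈ 0.3065.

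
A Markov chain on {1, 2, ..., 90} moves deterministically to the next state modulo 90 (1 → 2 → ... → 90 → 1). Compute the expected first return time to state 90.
E[T_90 | X_0 = 90] = 90

The chain cycles deterministically, so starting at state 90 it returns in exactly 90 steps. Equivalently, the stationary distribution is uniform π_j = 1/90 for every state j, so by Kac's formula E[T_90] = 1/π_90 = 90.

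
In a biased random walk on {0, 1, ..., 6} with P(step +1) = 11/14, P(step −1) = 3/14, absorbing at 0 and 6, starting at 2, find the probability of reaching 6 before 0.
P(hit 6 before 0) = (1 − (3/11)^2) / (1 − (3/11)^6) = 14641/15811

Let u_k denote P(reach 6 before 0 | start at k). Boundary: u_0 = 0, u_6 = 1. Recurrence: u_k = 11/14·u_{k+1} + 3/14·u_{k-1} for 1 ≤ k ≤ 5. Try u_k = A + B·r^k with r = q/p = (3/14)/(11/14) = 3/11. Substitution satisfies the recurrence; boundary conditions give:
  u_k = (1 − r^k) / (1 − r^N) = (1 − (3/11)^2) / (1 − (3/11)^6) = 14641/15811.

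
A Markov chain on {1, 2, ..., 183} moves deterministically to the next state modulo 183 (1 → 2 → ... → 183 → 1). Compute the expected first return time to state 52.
E[T_52 | X_0 = 52] = 183

The chain cycles deterministically, so starting at state 52 it returns in exactly 183 steps. Equivalently, the stationary distribution is uniform π_j = 1/183 for every state j, so by Kac's formula E[T_52] = 1/π_52 = 183.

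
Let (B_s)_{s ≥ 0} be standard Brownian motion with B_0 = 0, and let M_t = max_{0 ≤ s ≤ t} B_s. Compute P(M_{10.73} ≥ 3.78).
P(M_{10.73} ≥ 3.78) = 2·P(B_{10.73} ≥ 3.78) = 2(1 − Φ(3.78/√10.73)) ≈ 0.2485

By the reflection principle for Brownian motion, P(M_t ≥ a) = 2 · P(B_t ≥ a) for a ≥ 0. Since B_t ~ N(0, t), P(B_t ≥ 3.78) = 1 − Φ(3.78/√t) = 1 − Φ(3.78/√10.73) = 1 − Φ(1.1540). So
  P(M_{10.73} ≥ 3.78) = 2(1 − Φ(1.1540)) ≈ 0.2485.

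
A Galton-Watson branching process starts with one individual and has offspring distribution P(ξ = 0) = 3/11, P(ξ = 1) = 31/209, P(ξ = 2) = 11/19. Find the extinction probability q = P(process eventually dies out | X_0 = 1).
q = 57/121

The pgf is f(s) = 3/11 + 31/209·s + 11/19·s². The extinction probability q is the smallest fixed point of f in [0, 1]. Setting s = f(s):
  11/19·s² + (31/209 − 1)·s + 3/11 = 0
  11/19·s² − (3/11 + 11/19)·s + 3/11 = 0
which factors as (s − 1)·(11/19·s − 3/11) = 0, giving roots s = 1 and s = (3/11)/(11/19) = 57/121.
Mean offspring μ = 31/209 + 2·11/19 = 273/209 > 1 (supercritical), so q < 1. The extinction probability is the smaller root: q = (3/11)/(11/19) = 57/121.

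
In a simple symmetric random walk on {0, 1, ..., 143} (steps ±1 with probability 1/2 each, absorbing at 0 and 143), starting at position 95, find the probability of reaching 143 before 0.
P(hit 143 before 0) = 95/143

Let u_k = P(hit 143 before 0 | start at k). Then u_0 = 0, u_143 = 1, and u_k = u_{k-1}/2 + u_{k+1}/2 for 1 ≤ k ≤ 142. This harmonic recurrence is solved by u_k = k/143, giving u_95 = 95/143.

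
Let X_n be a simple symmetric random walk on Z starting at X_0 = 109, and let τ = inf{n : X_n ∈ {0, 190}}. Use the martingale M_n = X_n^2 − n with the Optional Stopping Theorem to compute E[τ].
E[τ] = 8829

M_n = X_n^2 − n is a martingale (since E[X_{n+1}^2 | F_n] = X_n^2 + 1). By OST (τ has finite mean in a bounded region), E[M_τ] = E[M_0] = X_0^2 − 0 = 109^2 = 11881. Also E[M_τ] = E[X_τ^2] − E[τ]. The walk exits at 0 or 190, with P(hit 190 first) = 109/190, so E[X_τ^2] = 190^2 · 109/190 + 0 = 20710. Thus E[τ] = E[X_τ^2] − E[M_τ] = 20710 − 11881 = 8829 = 109(190 − 109) = 8829.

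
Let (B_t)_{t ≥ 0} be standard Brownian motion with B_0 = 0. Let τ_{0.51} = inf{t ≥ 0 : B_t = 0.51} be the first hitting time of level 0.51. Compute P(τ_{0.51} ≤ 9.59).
P(τ_{0.51} ≤ 9.59) = 2(1 − Φ(0.51/√9.59)) = 2(1 − Φ(0.1647)) ≈ 0.8692

By the reflection principle for standard BM, P(τ_b ≤ t) = 2 · P(B_t ≥ b). Since B_t ~ N(0, t), P(B_t ≥ 0.51) = 1 − Φ(0.51/√t) = 1 − Φ(0.51/√9.59) = 1 − Φ(0.1647) ≈ 0.43459. Doubling: P(τ_{0.51} ≤ 9.59) ≈ 2 · 0.43459 = 0.86918 ≈ 0.8692.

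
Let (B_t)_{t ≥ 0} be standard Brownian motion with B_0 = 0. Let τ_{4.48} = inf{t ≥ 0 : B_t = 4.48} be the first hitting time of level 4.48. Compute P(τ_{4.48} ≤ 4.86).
P(τ_{4.48} ≤ 4.86) = 2(1 − Φ(4.48/√4.86)) = 2(1 − Φ(2.0322)) ≈ 0.0421

By the reflection principle for standard BM, P(τ_b ≤ t) = 2 · P(B_t ≥ b). Since B_t ~ N(0, t), P(B_t ≥ 4.48) = 1 − Φ(4.48/√t) = 1 − Φ(4.48/√4.86) = 1 − Φ(2.0322) ≈ 0.02107. Doubling: P(τ_{4.48} ≤ 4.86) ≈ 2 · 0.02107 = 0.04214 ≈ 0.0421.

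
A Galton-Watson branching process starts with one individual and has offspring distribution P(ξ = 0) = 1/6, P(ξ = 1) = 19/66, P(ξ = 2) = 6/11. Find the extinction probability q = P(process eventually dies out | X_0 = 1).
q = 11/36

The pgf is f(s) = 1/6 + 19/66·s + 6/11·s². The extinction probability q is the smallest fixed point of f in [0, 1]. Setting s = f(s):
  6/11·s² + (19/66 − 1)·s + 1/6 = 0
  6/11·s² − (1/6 + 6/11)·s + 1/6 = 0
which factors as (s − 1)·(6/11·s − 1/6) = 0, giving roots s = 1 and s = (1/6)/(6/11) = 11/36.
Mean offspring μ = 19/66 + 2·6/11 = 91/66 > 1 (supercritical), so q < 1. The extinction probability is the smaller root: q = (1/6)/(6/11) = 11/36.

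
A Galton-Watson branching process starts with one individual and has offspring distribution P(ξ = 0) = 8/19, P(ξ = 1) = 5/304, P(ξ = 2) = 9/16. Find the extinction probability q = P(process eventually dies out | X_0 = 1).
q = 128/171

The pgf is f(s) = 8/19 + 5/304·s + 9/16·s². The extinction probability q is the smallest fixed point of f in [0, 1]. Setting s = f(s):
  9/16·s² + (5/304 − 1)·s + 8/19 = 0
  9/16·s² − (8/19 + 9/16)·s + 8/19 = 0
which factors as (s − 1)·(9/16·s − 8/19) = 0, giving roots s = 1 and s = (8/19)/(9/16) = 128/171.
Mean offspring μ = 5/304 + 2·9/16 = 347/304 > 1 (supercritical), so q < 1. The extinction probability is the smaller root: q = (8/19)/(9/16) = 128/171.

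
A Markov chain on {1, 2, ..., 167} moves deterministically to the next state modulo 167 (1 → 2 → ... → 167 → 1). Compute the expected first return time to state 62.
E[T_62 | X_0 = 62] = 167

The chain cycles deterministically, so starting at state 62 it returns in exactly 167 steps. Equivalently, the stationary distribution is uniform π_j = 1/167 for every state j, so by Kac's formula E[T_62] = 1/π_62 = 167.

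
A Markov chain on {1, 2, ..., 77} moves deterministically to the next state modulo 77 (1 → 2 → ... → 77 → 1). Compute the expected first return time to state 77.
E[T_77 | X_0 = 77] = 77

The chain cycles deterministically, so starting at state 77 it returns in exactly 77 steps. Equivalently, the stationary distribution is uniform π_j = 1/77 for every state j, so by Kac's formula E[T_77] = 1/π_77 = 77.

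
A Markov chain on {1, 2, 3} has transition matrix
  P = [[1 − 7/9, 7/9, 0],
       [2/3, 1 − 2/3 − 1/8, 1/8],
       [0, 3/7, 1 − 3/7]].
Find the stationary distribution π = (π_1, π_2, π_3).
π = (144/361, 168/361, 49/361)

This is a birth-death chain on three states, which satisfies detailed balance: π_1 · P_{12} = π_2 · P_{21} and π_2 · P_{23} = π_3 · P_{32}.
From π_1 · 7/9 = π_2 · 2/3: π_2/π_1 = (7/9)/(2/3) = 7/6.
From π_2 · 1/8 = π_3 · 3/7: π_3/π_2 = (1/8)/(3/7) = 7/24.
Take π_1 proportional to 1; then unnormalized π = (1, 7/6, 49/144). Normalize by dividing by the sum 361/144:
  π = (144/361, 168/361, 49/361).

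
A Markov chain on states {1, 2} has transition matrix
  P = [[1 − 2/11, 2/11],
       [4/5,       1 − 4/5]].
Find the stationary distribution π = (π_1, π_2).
π_1 = 22/27, π_2 = 5/27

Solve πP = π with π_1 + π_2 = 1. From πP = π: π_1 · (1 − 2/11) + π_2 · 4/5 = π_1 ⇒ π_2 · 4/5 = π_1 · 2/11 ⇒ π_2/π_1 = (2/11)/(4/5) = 5/22. Together with π_1 + π_2 = 1:
  π_1 = (4/5)/(2/11 + 4/5) = (4/5)/(54/55) = 22/27,
  π_2 = (2/11)/(2/11 + 4/5) = (2/11)/(54/55) = 5/27.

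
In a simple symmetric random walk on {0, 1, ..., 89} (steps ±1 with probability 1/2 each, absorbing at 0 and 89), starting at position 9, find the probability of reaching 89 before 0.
P(hit 89 before 0) = 9/89

Let u_k = P(hit 89 before 0 | start at k). Then u_0 = 0, u_89 = 1, and u_k = u_{k-1}/2 + u_{k+1}/2 for 1 ≤ k ≤ 88. This harmonic recurrence is solved by u_k = k/89, giving u_9 = 9/89.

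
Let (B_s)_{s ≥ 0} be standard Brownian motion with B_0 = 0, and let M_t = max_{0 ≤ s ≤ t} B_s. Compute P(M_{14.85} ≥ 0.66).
P(M_{14.85} ≥ 0.66) = 2·P(B_{14.85} ≥ 0.66) = 2(1 − Φ(0.66/√14.85)) ≈ 0.8640

By the reflection principle for Brownian motion, P(M_t ≥ a) = 2 · P(B_t ≥ a) for a ≥ 0. Since B_t ~ N(0, t), P(B_t ≥ 0.66) = 1 − Φ(0.66/√t) = 1 − Φ(0.66/√14.85) = 1 − Φ(0.1713). So
  P(M_{14.85} ≥ 0.66) = 2(1 − Φ(0.1713)) ≈ 0.8640.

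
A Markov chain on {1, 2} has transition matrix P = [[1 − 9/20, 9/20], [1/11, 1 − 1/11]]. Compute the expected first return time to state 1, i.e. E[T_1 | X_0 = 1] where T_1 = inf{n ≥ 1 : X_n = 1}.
E[T_1 | X_0 = 1] = 1/π_1 = 119/20

For an irreducible recurrent Markov chain with stationary distribution π, E[T_i | X_0 = i] = 1/π_i (Kac's formula). Here π_1 = (1/11)/(9/20 + 1/11) = (1/11)/(119/220) = 20/119, so E[T_1 | X_0 = 1] = 1/π_1 = (9/20 + 1/11)/(1/11) = (119/220)/(1/11) = 119/20.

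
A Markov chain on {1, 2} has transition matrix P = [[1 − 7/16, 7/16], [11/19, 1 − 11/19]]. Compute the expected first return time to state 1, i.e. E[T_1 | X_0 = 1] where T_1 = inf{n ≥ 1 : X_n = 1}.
E[T_1 | X_0 = 1] = 1/π_1 = 309/176

For an irreducible recurrent Markov chain with stationary distribution π, E[T_i | X_0 = i] = 1/π_i (Kac's formula). Here π_1 = (11/19)/(7/16 + 11/19) = (11/19)/(309/304) = 176/309, so E[T_1 | X_0 = 1] = 1/π_1 = (7/16 + 11/19)/(11/19) = (309/304)/(11/19) = 309/176.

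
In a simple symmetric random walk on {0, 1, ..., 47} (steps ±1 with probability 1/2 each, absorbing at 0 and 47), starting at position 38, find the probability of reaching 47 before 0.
P(hit 47 before 0) = 38/47

Let u_k = P(hit 47 before 0 | start at k). Then u_0 = 0, u_47 = 1, and u_k = u_{k-1}/2 + u_{k+1}/2 for 1 ≤ k ≤ 46. This harmonic recurrence is solved by u_k = k/47, giving u_38 = 38/47.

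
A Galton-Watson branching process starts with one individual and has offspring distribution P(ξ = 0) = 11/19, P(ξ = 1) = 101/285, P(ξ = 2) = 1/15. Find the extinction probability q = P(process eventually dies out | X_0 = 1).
q = 1

Mean offspring μ = 0·11/19 + 1·101/285 + 2·1/15 = 139/285 ≤ 1. For μ ≤ 1 with offspring not concentrated at 1, the Galton-Watson process goes extinct almost surely, so q = 1.
(Algebraic check: The pgf is f(s) = 11/19 + 101/285·s + 1/15·s². The extinction probability q is the smallest fixed point of f in [0, 1]. Setting s = f(s):
  1/15·s² + (101/285 − 1)·s + 11/19 = 0
  1/15·s² − (11/19 + 1/15)·s + 11/19 = 0
which factors as (s − 1)·(1/15·s − 11/19) = 0, giving roots s = 1 and s = (11/19)/(1/15) = 165/19. Since 165/19 ≥ 1, the smallest root in [0, 1] is s = 1.)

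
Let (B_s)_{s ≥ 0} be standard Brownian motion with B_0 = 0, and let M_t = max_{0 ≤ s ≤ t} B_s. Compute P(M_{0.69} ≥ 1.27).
P(M_{0.69} ≥ 1.27) = 2·P(B_{0.69} ≥ 1.27) = 2(1 − Φ(1.27/√0.69)) ≈ 0.1263

By the reflection principle for Brownian motion, P(M_t ≥ a) = 2 · P(B_t ≥ a) for a ≥ 0. Since B_t ~ N(0, t), P(B_t ≥ 1.27) = 1 − Φ(1.27/√t) = 1 − Φ(1.27/√0.69) = 1 − Φ(1.5289). So
  P(M_{0.69} ≥ 1.27) = 2(1 − Φ(1.5289)) ≈ 0.1263.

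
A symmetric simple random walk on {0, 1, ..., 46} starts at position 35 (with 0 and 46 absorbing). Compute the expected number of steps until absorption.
E[τ | X_0 = 35] = 385

Let v_k = E[τ | X_0 = k]. Boundary: v_0 = v_46 = 0. Recurrence: v_k = 1 + (v_{k-1} + v_{k+1})/2 for 1 ≤ k ≤ 45. The particular solution to v_k − (v_{k-1} + v_{k+1})/2 = 1 is v_k = −k^2. Adding homogeneous solution A + B k and matching boundaries gives v_k = k (46 − k). Substituting k = 35: v_35 = 35 · 11 = 385.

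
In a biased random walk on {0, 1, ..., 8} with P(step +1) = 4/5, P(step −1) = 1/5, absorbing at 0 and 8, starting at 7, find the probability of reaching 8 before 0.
P(hit 8 before 0) = (1 − (1/4)^7) / (1 − (1/4)^8) = 21844/21845

Let u_k denote P(reach 8 before 0 | start at k). Boundary: u_0 = 0, u_8 = 1. Recurrence: u_k = 4/5·u_{k+1} + 1/5·u_{k-1} for 1 ≤ k ≤ 7. Try u_k = A + B·r^k with r = q/p = (1/5)/(4/5) = 1/4. Substitution satisfies the recurrence; boundary conditions give:
  u_k = (1 − r^k) / (1 − r^N) = (1 − (1/4)^7) / (1 − (1/4)^8) = 21844/21845.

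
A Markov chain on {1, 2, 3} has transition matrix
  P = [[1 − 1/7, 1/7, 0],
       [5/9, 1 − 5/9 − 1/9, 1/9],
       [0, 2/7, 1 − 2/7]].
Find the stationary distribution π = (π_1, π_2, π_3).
π = (14/19, 18/95, 7/95)

This is a birth-death chain on three states, which satisfies detailed balance: π_1 · P_{12} = π_2 · P_{21} and π_2 · P_{23} = π_3 · P_{32}.
From π_1 · 1/7 = π_2 · 5/9: π_2/π_1 = (1/7)/(5/9) = 9/35.
From π_2 · 1/9 = π_3 · 2/7: π_3/π_2 = (1/9)/(2/7) = 7/18.
Take π_1 proportional to 1; then unnormalized π = (1, 9/35, 1/10). Normalize by dividing by the sum 19/14:
  π = (14/19, 18/95, 7/95).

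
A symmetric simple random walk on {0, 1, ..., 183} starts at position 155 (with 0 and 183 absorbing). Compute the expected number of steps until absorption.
E[τ | X_0 = 155] = 4340

Let v_k = E[τ | X_0 = k]. Boundary: v_0 = v_183 = 0. Recurrence: v_k = 1 + (v_{k-1} + v_{k+1})/2 for 1 ≤ k ≤ 182. The particular solution to v_k − (v_{k-1} + v_{k+1})/2 = 1 is v_k = −k^2. Adding homogeneous solution A + B k and matching boundaries gives v_k = k (183 − k). Substituting k = 155: v_155 = 155 · 28 = 4340.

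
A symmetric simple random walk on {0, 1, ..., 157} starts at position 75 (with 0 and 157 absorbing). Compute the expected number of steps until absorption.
E[τ | X_0 = 75] = 6150

Let v_k = E[τ | X_0 = k]. Boundary: v_0 = v_157 = 0. Recurrence: v_k = 1 + (v_{k-1} + v_{k+1})/2 for 1 ≤ k ≤ 156. The particular solution to v_k − (v_{k-1} + v_{k+1})/2 = 1 is v_k = −k^2. Adding homogeneous solution A + B k and matching boundaries gives v_k = k (157 − k). Substituting k = 75: v_75 = 75 · 82 = 6150.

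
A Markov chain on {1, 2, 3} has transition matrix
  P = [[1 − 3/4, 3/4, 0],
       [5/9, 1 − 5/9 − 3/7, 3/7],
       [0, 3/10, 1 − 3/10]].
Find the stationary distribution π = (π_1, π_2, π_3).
π = (140/599, 189/599, 270/599)

This is a birth-death chain on three states, which satisfies detailed balance: π_1 · P_{12} = π_2 · P_{21} and π_2 · P_{23} = π_3 · P_{32}.
From π_1 · 3/4 = π_2 · 5/9: π_2/π_1 = (3/4)/(5/9) = 27/20.
From π_2 · 3/7 = π_3 · 3/10: π_3/π_2 = (3/7)/(3/10) = 10/7.
Take π_1 proportional to 1; then unnormalized π = (1, 27/20, 27/14). Normalize by dividing by the sum 599/140:
  π = (140/599, 189/599, 270/599).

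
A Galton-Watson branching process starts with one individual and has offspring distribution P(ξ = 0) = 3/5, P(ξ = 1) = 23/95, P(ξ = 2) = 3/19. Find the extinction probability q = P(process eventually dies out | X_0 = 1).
q = 1

Mean offspring μ = 0·3/5 + 1·23/95 + 2·3/19 = 53/95 ≤ 1. For μ ≤ 1 with offspring not concentrated at 1, the Galton-Watson process goes extinct almost surely, so q = 1.
(Algebraic check: The pgf is f(s) = 3/5 + 23/95·s + 3/19·s². The extinction probability q is the smallest fixed point of f in [0, 1]. Setting s = f(s):
  3/19·s² + (23/95 − 1)·s + 3/5 = 0
  3/19·s² − (3/5 + 3/19)·s + 3/5 = 0
which factors as (s − 1)·(3/19·s − 3/5) = 0, giving roots s = 1 and s = (3/5)/(3/19) = 19/5. Since 19/5 ≥ 1, the smallest root in [0, 1] is s = 1.)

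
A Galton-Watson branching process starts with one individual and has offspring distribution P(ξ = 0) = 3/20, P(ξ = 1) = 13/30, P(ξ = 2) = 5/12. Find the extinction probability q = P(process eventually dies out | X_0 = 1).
q = 9/25

The pgf is f(s) = 3/20 + 13/30·s + 5/12·s². The extinction probability q is the smallest fixed point of f in [0, 1]. Setting s = f(s):
  5/12·s² + (13/30 − 1)·s + 3/20 = 0
  5/12·s² − (3/20 + 5/12)·s + 3/20 = 0
which factors as (s − 1)·(5/12·s − 3/20) = 0, giving roots s = 1 and s = (3/20)/(5/12) = 9/25.
Mean offspring μ = 13/30 + 2·5/12 = 19/15 > 1 (supercritical), so q < 1. The extinction probability is the smaller root: q = (3/20)/(5/12) = 9/25.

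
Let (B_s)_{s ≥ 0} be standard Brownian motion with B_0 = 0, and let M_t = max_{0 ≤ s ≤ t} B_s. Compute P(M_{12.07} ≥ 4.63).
P(M_{12.07} ≥ 4.63) = 2·P(B_{12.07} ≥ 4.63) = 2(1 − Φ(4.63/√12.07)) ≈ 0.1826

By the reflection principle for Brownian motion, P(M_t ≥ a) = 2 · P(B_t ≥ a) for a ≥ 0. Since B_t ~ N(0, t), P(B_t ≥ 4.63) = 1 − Φ(4.63/√t) = 1 − Φ(4.63/√12.07) = 1 − Φ(1.3327). So
  P(M_{12.07} ≥ 4.63) = 2(1 − Φ(1.3327)) ≈ 0.1826.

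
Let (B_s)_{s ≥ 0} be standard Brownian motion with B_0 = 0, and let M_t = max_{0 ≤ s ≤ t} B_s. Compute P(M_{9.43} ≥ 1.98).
P(M_{9.43} ≥ 1.98) = 2·P(B_{9.43} ≥ 1.98) = 2(1 − Φ(1.98/√9.43)) ≈ 0.5191

By the reflection principle for Brownian motion, P(M_t ≥ a) = 2 · P(B_t ≥ a) for a ≥ 0. Since B_t ~ N(0, t), P(B_t ≥ 1.98) = 1 − Φ(1.98/√t) = 1 − Φ(1.98/√9.43) = 1 − Φ(0.6448). So
  P(M_{9.43} ≥ 1.98) = 2(1 − Φ(0.6448)) ≈ 0.5191.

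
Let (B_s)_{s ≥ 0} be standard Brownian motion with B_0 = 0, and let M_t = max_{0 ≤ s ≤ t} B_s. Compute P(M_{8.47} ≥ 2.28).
P(M_{8.47} ≥ 2.28) = 2·P(B_{8.47} ≥ 2.28) = 2(1 − Φ(2.28/√8.47)) ≈ 0.4334

By the reflection principle for Brownian motion, P(M_t ≥ a) = 2 · P(B_t ≥ a) for a ≥ 0. Since B_t ~ N(0, t), P(B_t ≥ 2.28) = 1 − Φ(2.28/√t) = 1 − Φ(2.28/√8.47) = 1 − Φ(0.7834). So
  P(M_{8.47} ≥ 2.28) = 2(1 − Φ(0.7834)) ≈ 0.4334.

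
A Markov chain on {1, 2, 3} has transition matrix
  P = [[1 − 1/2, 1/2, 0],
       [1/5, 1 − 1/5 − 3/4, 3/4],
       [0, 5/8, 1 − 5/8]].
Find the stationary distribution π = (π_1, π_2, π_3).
π = (2/13, 5/13, 6/13)

This is a birth-death chain on three states, which satisfies detailed balance: π_1 · P_{12} = π_2 · P_{21} and π_2 · P_{23} = π_3 · P_{32}.
From π_1 · 1/2 = π_2 · 1/5: π_2/π_1 = (1/2)/(1/5) = 5/2.
From π_2 · 3/4 = π_3 · 5/8: π_3/π_2 = (3/4)/(5/8) = 6/5.
Take π_1 proportional to 1; then unnormalized π = (1, 5/2, 3). Normalize by dividing by the sum 13/2:
  π = (2/13, 5/13, 6/13).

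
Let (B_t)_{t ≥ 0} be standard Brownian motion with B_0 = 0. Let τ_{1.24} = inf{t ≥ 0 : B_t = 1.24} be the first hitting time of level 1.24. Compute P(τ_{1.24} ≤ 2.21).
P(τ_{1.24} ≤ 2.21) = 2(1 − Φ(1.24/√2.21)) = 2(1 − Φ(0.8341)) ≈ 0.4042

By the reflection principle for standard BM, P(τ_b ≤ t) = 2 · P(B_t ≥ b). Since B_t ~ N(0, t), P(B_t ≥ 1.24) = 1 − Φ(1.24/√t) = 1 − Φ(1.24/√2.21) = 1 − Φ(0.8341) ≈ 0.20211. Doubling: P(τ_{1.24} ≤ 2.21) ≈ 2 · 0.20211 = 0.40422 ≈ 0.4042.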